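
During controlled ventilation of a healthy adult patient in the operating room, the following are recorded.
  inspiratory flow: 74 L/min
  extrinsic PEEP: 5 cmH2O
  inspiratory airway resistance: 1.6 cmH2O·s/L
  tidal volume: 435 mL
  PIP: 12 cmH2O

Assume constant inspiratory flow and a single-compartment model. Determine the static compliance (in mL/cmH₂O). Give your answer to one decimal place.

Flow: 74 L/min ÷ 60 = 1.2333 L/s.
Equation of motion (constant flow): PIP = Vt/C + R·V̇ + PEEP.
Vt/C = PIP − R·V̇ − PEEP = 12 − 1.6×1.2333 − 5 = 12 − 1.973 − 5 = 5.027 cmH2O.
C = Vt / 5.027 = 435 / 5.027 = 86.533 mL/cmH2O.

86.5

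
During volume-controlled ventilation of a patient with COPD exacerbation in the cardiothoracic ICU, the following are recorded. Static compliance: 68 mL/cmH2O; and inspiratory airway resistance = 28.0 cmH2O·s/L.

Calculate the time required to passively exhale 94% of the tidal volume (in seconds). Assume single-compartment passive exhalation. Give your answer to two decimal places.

τ = R × C = 28.0 × 68 mL/cmH2O = 28.0 × 0.068 L/cmH2O = 1.904 s.
Exhaled fraction f = 1 − e^(−t/τ) → t = −τ·ln(1 − f) = −1.904·ln(0.06) = 5.357 s.

5.36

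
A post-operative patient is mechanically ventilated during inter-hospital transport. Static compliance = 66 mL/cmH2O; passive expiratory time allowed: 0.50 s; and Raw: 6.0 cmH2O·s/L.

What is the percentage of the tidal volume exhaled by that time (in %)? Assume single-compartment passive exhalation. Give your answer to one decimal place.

τ = R × C = 6.0 × 66 mL/cmH2O = 6.0 × 0.066 L/cmH2O = 0.396 s.
Passive exhalation: V(t)/V₀ = e^(−t/τ) = e^(−0.50/0.396) = 0.2829.
Fraction exhaled = 1 − 0.2829 = 0.7171 → 71.71%.

71.7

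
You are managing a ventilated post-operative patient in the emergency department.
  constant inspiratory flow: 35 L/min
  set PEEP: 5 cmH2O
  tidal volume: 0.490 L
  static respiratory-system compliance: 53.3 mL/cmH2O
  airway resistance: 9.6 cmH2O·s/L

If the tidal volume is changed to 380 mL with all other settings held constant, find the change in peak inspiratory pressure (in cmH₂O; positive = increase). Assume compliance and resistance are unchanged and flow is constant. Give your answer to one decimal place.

PIP = Vt/C + R·V̇ + PEEP (constant-flow equation of motion).
Only the elastic term changes: ΔPIP = ΔVt / C = (380 − 490) / 53.3 = -2.064 cmH2O.

-2.1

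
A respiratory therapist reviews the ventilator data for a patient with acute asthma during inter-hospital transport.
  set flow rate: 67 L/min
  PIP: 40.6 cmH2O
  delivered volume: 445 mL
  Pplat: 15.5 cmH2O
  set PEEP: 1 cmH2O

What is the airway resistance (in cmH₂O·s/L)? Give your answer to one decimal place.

22.5

Flow: 67 L/min ÷ 60 = 1.1167 L/s.
Raw = (PIP − Pplat) / flow = (40.6 − 15.5) / 1.1167 = 25.1 / 1.1167 = 22.477 cmH2O·s/L.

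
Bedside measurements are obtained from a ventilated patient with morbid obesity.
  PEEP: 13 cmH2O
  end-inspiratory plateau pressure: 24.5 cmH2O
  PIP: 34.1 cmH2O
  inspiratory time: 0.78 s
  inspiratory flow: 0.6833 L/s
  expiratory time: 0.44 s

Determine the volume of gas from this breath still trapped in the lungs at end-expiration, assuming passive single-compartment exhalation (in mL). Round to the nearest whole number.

Vt = flow × Ti = 0.6833 L/s × 0.78 s × 1000 mL/L = 532.97 mL.
R = (PIP − Pplat)/V̇ = (34.1 − 24.5) / 0.6833 = 9.6/0.6833 = 14.049 cmH2O·s/L.
C = Vt/(Pplat − PEEP) = 532.97 / (24.5 − 13) = 532.97/11.5 = 46.345 mL/cmH2O.
τ = R × C = 14.049 × 0.04635 L/cmH2O = 0.6512 s.
Fraction remaining = e^(−Te/τ) = e^(−0.44/0.6512) = 0.5088.
Trapped volume = 532.97 × 0.5088 = 271.18 mL.

271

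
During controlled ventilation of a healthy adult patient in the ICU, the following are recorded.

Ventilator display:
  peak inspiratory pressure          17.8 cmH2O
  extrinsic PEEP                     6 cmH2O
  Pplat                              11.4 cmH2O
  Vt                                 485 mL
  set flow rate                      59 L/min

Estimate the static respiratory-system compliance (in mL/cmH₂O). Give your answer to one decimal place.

89.8

Cstat = Vt / (Pplat − PEEP) = 485 / (11.4 − 6) = 485 / 5.4 = 89.815 mL/cmH2O.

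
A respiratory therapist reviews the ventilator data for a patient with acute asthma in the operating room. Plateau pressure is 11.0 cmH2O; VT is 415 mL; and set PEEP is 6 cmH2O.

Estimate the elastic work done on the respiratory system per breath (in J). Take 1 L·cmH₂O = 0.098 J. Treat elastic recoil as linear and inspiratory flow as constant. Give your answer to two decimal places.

0.10

Elastic work ≈ ½ × (Pplat − PEEP) × Vt = 0.5 × (11.0 − 6) × 0.415 L = 0.5 × 5.0 × 0.415 = 1.038 L·cmH2O.
× 0.098 J/(L·cmH2O) → 0.1017 J.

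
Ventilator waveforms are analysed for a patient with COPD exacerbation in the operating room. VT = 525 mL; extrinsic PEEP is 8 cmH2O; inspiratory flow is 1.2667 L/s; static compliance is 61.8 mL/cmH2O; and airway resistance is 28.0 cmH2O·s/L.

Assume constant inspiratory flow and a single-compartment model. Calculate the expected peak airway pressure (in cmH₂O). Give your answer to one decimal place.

Equation of motion (constant flow): PIP = Vt/C + R·V̇ + PEEP.
PIP = 525/61.8 + 28.0×1.2667 + 8 = 8.495 + 35.468 + 8 = 51.963 cmH2O.

52.0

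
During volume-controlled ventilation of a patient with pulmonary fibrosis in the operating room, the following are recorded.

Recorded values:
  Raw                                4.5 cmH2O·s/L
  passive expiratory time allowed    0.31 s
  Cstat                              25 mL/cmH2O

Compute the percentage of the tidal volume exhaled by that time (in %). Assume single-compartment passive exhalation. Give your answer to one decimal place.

93.6

τ = R × C = 4.5 × 25 mL/cmH2O = 4.5 × 0.025 L/cmH2O = 0.1125 s.
Passive exhalation: V(t)/V₀ = e^(−t/τ) = e^(−0.31/0.1125) = 0.06357.
Fraction exhaled = 1 − 0.06357 = 0.9364 → 93.64%.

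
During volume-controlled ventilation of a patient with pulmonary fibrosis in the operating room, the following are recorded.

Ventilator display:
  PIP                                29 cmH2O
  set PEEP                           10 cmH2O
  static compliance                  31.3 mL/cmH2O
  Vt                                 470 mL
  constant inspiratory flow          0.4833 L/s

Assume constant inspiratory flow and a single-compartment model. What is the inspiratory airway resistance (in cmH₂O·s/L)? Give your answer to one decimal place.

Equation of motion (constant flow): PIP = Vt/C + R·V̇ + PEEP.
R·V̇ = PIP − Vt/C − PEEP = 29 − 470/31.3 − 10 = 29 − 15.016 − 10 = 3.984 cmH2O.
R = 3.984 / 0.4833 = 8.243 cmH2O·s/L.

8.2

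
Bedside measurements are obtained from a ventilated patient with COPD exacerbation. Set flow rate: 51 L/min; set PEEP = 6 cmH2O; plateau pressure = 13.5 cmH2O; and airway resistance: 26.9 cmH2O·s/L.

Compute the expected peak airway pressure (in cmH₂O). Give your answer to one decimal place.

36.4

Flow: 51 L/min ÷ 60 = 0.85 L/s.
PIP = Pplat + Raw × flow = 13.5 + 26.9 × 0.85 = 13.5 + 22.865 = 36.365 cmH2O.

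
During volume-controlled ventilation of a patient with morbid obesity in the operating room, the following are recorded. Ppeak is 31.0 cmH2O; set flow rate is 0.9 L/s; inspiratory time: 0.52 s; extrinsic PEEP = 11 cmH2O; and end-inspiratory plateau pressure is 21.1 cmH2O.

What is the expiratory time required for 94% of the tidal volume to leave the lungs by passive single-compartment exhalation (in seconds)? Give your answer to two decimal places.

1.43

Vt = flow × Ti = 0.9 L/s × 0.52 s × 1000 mL/L = 468.0 mL.
R = (PIP − Pplat)/V̇ = (31.0 − 21.1) / 0.9 = 9.9/0.9 = 11.0 cmH2O·s/L.
C = Vt/(Pplat − PEEP) = 468.0 / (21.1 − 11) = 468.0/10.1 = 46.337 mL/cmH2O.
τ = R × C = 11.0 × 0.04634 L/cmH2O = 0.5097 s.
t = −τ·ln(1 − 0.94) = −0.5097·ln(0.06) = 1.434 s.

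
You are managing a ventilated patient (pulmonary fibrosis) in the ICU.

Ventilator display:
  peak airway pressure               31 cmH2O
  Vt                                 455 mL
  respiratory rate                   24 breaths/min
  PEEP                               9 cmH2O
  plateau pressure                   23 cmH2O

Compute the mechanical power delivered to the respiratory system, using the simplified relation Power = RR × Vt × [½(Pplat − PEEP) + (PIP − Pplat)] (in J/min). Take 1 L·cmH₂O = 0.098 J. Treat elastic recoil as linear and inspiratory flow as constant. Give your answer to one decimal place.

16.1

Per-breath work = Vt × [½(Pplat−PEEP) + (PIP−Pplat)] = 0.455 × [0.5×14.0 + 8.0] = 0.455 × 15.0 = 6.825 L·cmH2O.
Power = 24 × 6.825 = 163.8 L·cmH2O/min.
× 0.098 J/(L·cmH2O) → 16.052 J/min.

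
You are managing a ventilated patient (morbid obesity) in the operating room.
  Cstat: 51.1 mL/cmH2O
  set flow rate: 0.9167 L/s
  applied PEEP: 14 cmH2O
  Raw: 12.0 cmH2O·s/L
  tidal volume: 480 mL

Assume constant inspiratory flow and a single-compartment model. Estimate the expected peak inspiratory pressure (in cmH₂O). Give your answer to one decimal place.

34.4

Equation of motion (constant flow): PIP = Vt/C + R·V̇ + PEEP.
PIP = 480/51.1 + 12.0×0.9167 + 14 = 9.393 + 11.0 + 14 = 34.393 cmH2O.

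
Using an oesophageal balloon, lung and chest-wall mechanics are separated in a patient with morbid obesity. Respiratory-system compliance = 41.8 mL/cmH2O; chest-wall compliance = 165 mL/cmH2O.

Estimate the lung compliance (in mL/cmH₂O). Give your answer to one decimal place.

56.0

1/CL = 1/Crs − 1/Ccw.
1/CL = 1/41.8 − 1/165 = 0.01786.
CL = 55.991 mL/cmH2O.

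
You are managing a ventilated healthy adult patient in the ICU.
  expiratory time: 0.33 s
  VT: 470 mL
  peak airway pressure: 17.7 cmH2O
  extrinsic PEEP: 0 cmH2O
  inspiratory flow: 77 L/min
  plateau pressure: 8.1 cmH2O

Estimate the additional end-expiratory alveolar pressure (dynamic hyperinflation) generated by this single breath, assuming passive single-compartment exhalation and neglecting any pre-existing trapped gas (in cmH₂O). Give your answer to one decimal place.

3.8

Flow: 77 L/min ÷ 60 = 1.2833 L/s.
R = (PIP − Pplat)/V̇ = (17.7 − 8.1) / 1.2833 = 9.6/1.2833 = 7.481 cmH2O·s/L.
C = Vt/(Pplat − PEEP) = 470.0 / (8.1 − 0) = 470.0/8.1 = 58.025 mL/cmH2O.
τ = R × C = 7.481 × 0.05803 L/cmH2O = 0.4341 s.
Fraction remaining = e^(−Te/τ) = e^(−0.33/0.4341) = 0.4676; trapped volume = 470.0 × 0.4676 = 219.77 mL.
Additional alveolar pressure from trapping ≈ V_trapped / C = 219.77 / 58.025 = 3.788 cmH2O.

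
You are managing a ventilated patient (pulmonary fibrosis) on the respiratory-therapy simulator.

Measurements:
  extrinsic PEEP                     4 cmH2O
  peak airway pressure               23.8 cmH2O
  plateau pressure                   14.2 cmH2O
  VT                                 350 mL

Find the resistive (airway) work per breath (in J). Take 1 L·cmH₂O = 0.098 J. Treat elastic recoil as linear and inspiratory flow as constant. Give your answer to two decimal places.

With constant inspiratory flow the resistive pressure is constant at PIP − Pplat = 23.8 − 14.2 = 9.6 cmH2O, so resistive work = 9.6 × 0.350 = 3.36 L·cmH2O.
× 0.098 J/(L·cmH2O) → 0.3293 J.

0.33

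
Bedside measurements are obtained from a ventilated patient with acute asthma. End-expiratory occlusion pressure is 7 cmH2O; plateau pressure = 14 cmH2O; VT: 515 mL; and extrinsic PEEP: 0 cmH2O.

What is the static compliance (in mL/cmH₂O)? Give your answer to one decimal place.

73.6

End-expiratory occlusion gives total PEEP = 7 cmH2O (intrinsic PEEP = 7 − 0 = 7). Use total PEEP for the elastic gradient.
Cstat = Vt / (Pplat − PEEPtotal) = 515 / (14 − 7) = 515 / 7.0 = 73.571 mL/cmH2O.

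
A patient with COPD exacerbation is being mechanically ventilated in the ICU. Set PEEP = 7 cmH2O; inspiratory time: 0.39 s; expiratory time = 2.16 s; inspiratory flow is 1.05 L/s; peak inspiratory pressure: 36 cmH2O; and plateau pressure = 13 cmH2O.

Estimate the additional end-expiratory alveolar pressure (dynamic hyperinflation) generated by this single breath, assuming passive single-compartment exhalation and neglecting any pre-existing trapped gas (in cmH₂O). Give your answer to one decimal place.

Vt = flow × Ti = 1.05 L/s × 0.39 s × 1000 mL/L = 409.5 mL.
R = (PIP − Pplat)/V̇ = (36 − 13) / 1.05 = 23.0/1.05 = 21.905 cmH2O·s/L.
C = Vt/(Pplat − PEEP) = 409.5 / (13 − 7) = 409.5/6.0 = 68.25 mL/cmH2O.
τ = R × C = 21.905 × 0.06825 L/cmH2O = 1.495 s.
Fraction remaining = e^(−Te/τ) = e^(−2.16/1.495) = 0.2358; trapped volume = 409.5 × 0.2358 = 96.56 mL.
Additional alveolar pressure from trapping ≈ V_trapped / C = 96.56 / 68.25 = 1.415 cmH2O.

1.4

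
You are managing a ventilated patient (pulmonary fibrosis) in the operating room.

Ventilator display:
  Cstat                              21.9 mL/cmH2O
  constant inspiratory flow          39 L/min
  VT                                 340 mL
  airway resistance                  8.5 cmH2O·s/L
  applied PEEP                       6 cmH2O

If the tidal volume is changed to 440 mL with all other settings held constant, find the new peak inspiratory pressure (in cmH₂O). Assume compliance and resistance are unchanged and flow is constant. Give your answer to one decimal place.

31.6

Flow: 39 L/min ÷ 60 = 0.65 L/s.
PIP = Vt/C + R·V̇ + PEEP (constant-flow equation of motion).
Only the elastic term changes: ΔPIP = ΔVt / C = (440 − 340) / 21.9 = 4.566 cmH2O.
Original PIP = 340/21.9 + 8.5×0.65 + 6 = 27.05 cmH2O; new PIP = 27.05 + (4.566) = 31.616 cmH2O.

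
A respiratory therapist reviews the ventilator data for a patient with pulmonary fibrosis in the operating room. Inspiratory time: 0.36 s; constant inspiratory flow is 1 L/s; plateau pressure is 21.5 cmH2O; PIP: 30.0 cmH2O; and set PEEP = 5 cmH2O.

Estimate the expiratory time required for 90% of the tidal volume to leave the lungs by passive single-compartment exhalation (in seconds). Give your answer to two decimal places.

0.43

Vt = flow × Ti = 1 L/s × 0.36 s × 1000 mL/L = 360.0 mL.
R = (PIP − Pplat)/V̇ = (30.0 − 21.5) / 1 = 8.5/1 = 8.5 cmH2O·s/L.
C = Vt/(Pplat − PEEP) = 360.0 / (21.5 − 5) = 360.0/16.5 = 21.818 mL/cmH2O.
τ = R × C = 8.5 × 0.02182 L/cmH2O = 0.1855 s.
t = −τ·ln(1 − 0.90) = −0.1855·ln(0.1) = 0.4271 s.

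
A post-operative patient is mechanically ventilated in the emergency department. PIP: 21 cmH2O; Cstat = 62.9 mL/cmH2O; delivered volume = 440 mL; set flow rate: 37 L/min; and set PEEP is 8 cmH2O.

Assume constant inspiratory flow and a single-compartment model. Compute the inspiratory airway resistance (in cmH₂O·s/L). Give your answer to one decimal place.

9.7

Flow: 37 L/min ÷ 60 = 0.6167 L/s.
Equation of motion (constant flow): PIP = Vt/C + R·V̇ + PEEP.
R·V̇ = PIP − Vt/C − PEEP = 21 − 440/62.9 − 8 = 21 − 6.995 − 8 = 6.005 cmH2O.
R = 6.005 / 0.6167 = 9.737 cmH2O·s/L.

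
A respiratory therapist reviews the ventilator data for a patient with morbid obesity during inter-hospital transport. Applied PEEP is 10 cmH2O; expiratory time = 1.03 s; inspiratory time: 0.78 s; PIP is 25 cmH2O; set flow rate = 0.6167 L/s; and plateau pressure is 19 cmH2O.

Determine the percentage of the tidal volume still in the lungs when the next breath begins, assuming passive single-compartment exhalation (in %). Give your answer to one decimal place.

13.8

Vt = flow × Ti = 0.6167 L/s × 0.78 s × 1000 mL/L = 481.03 mL.
R = (PIP − Pplat)/V̇ = (25 − 19) / 0.6167 = 6.0/0.6167 = 9.729 cmH2O·s/L.
C = Vt/(Pplat − PEEP) = 481.03 / (19 − 10) = 481.03/9.0 = 53.448 mL/cmH2O.
τ = R × C = 9.729 × 0.05345 L/cmH2O = 0.52 s.
Fraction remaining at end-expiration = e^(−Te/τ) = e^(−1.03/0.52) = 0.138 → 13.8%.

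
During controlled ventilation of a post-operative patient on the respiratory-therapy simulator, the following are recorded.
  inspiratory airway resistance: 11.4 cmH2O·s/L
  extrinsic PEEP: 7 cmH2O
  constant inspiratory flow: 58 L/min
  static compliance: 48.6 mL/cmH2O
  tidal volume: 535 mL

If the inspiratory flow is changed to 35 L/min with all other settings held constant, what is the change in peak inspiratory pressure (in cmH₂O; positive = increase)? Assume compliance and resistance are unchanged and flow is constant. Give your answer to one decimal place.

Flow: 58 L/min ÷ 60 = 0.9667 L/s.
New flow: 35 L/min ÷ 60 = 0.5833 L/s.
PIP = Vt/C + R·V̇ + PEEP (constant-flow equation of motion).
Only the resistive term changes: ΔPIP = R × ΔV̇ = 11.4 × (0.5833 − 0.9667) = 11.4 × -0.3834 = -4.371 cmH2O.

-4.4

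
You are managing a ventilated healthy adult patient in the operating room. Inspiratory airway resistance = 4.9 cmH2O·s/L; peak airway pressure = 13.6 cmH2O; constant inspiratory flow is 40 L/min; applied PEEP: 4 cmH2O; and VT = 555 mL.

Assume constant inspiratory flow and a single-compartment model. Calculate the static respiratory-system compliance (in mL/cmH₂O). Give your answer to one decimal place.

Flow: 40 L/min ÷ 60 = 0.6667 L/s.
Equation of motion (constant flow): PIP = Vt/C + R·V̇ + PEEP.
Vt/C = PIP − R·V̇ − PEEP = 13.6 − 4.9×0.6667 − 4 = 13.6 − 3.267 − 4 = 6.333 cmH2O.
C = Vt / 6.333 = 555 / 6.333 = 87.636 mL/cmH2O.

87.6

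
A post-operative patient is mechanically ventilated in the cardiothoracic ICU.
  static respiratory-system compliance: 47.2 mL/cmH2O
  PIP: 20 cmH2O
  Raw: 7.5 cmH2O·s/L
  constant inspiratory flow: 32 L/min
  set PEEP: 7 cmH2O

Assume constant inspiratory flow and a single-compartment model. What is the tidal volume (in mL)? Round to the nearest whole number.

425

Flow: 32 L/min ÷ 60 = 0.5333 L/s.
Equation of motion (constant flow): PIP = Vt/C + R·V̇ + PEEP.
Vt/C = PIP − R·V̇ − PEEP = 20 − 4.0 − 7 = 9.0 cmH2O.
Vt = C × 9.0 = 47.2 × 9.0 = 424.8 mL.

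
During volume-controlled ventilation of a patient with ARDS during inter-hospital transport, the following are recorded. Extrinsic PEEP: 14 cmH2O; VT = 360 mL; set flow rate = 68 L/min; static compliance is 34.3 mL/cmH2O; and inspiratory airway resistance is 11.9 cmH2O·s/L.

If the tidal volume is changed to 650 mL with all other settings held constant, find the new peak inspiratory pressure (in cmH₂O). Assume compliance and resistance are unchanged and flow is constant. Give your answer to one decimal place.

Flow: 68 L/min ÷ 60 = 1.1333 L/s.
PIP = Vt/C + R·V̇ + PEEP (constant-flow equation of motion).
Only the elastic term changes: ΔPIP = ΔVt / C = (650 − 360) / 34.3 = 8.455 cmH2O.
Original PIP = 360/34.3 + 11.9×1.1333 + 14 = 37.982 cmH2O; new PIP = 37.982 + (8.455) = 46.437 cmH2O.

46.4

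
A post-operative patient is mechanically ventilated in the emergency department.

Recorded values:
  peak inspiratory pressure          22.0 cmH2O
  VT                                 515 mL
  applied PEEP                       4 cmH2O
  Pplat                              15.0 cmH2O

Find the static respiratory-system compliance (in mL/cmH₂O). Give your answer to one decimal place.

46.8

Cstat = Vt / (Pplat − PEEP) = 515 / (15.0 − 4) = 515 / 11.0 = 46.818 mL/cmH2O.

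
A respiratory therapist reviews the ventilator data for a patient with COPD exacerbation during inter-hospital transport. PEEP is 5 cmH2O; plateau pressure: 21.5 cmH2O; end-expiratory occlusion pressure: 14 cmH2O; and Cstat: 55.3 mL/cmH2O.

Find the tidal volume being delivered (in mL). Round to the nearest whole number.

415

End-expiratory occlusion gives total PEEP = 14 cmH2O (intrinsic PEEP = 14 − 5 = 9). Use total PEEP for the elastic gradient.
Vt = Cstat × (Pplat − PEEPtotal) = 55.3 × (21.5 − 14) = 55.3 × 7.5 = 414.75 mL.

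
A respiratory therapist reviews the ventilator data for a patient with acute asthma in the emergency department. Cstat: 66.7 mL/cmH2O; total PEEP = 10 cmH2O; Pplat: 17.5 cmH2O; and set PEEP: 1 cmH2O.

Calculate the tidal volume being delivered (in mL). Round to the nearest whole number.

500

End-expiratory occlusion gives total PEEP = 10 cmH2O (intrinsic PEEP = 10 − 1 = 9). Use total PEEP for the elastic gradient.
Vt = Cstat × (Pplat − PEEPtotal) = 66.7 × (17.5 − 10) = 66.7 × 7.5 = 500.25 mL.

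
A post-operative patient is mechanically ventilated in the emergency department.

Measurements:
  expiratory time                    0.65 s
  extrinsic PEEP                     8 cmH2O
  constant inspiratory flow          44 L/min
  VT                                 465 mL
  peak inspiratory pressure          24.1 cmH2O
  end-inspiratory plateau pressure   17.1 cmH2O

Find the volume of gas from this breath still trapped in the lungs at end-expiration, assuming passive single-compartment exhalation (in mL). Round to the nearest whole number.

Flow: 44 L/min ÷ 60 = 0.7333 L/s.
R = (PIP − Pplat)/V̇ = (24.1 − 17.1) / 0.7333 = 7.0/0.7333 = 9.546 cmH2O·s/L.
C = Vt/(Pplat − PEEP) = 465.0 / (17.1 − 8) = 465.0/9.1 = 51.099 mL/cmH2O.
τ = R × C = 9.546 × 0.0511 L/cmH2O = 0.4878 s.
Fraction remaining = e^(−Te/τ) = e^(−0.65/0.4878) = 0.2638.
Trapped volume = 465.0 × 0.2638 = 122.67 mL.

123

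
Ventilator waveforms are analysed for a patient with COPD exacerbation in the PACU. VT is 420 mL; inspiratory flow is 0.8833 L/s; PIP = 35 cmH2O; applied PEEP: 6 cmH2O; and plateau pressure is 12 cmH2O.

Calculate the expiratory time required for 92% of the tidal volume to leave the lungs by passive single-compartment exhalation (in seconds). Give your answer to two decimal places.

R = (PIP − Pplat)/V̇ = (35 − 12) / 0.8833 = 23.0/0.8833 = 26.039 cmH2O·s/L.
C = Vt/(Pplat − PEEP) = 420.0 / (12 − 6) = 420.0/6.0 = 70.0 mL/cmH2O.
τ = R × C = 26.039 × 0.07 L/cmH2O = 1.823 s.
t = −τ·ln(1 − 0.92) = −1.823·ln(0.08) = 4.604 s.

4.60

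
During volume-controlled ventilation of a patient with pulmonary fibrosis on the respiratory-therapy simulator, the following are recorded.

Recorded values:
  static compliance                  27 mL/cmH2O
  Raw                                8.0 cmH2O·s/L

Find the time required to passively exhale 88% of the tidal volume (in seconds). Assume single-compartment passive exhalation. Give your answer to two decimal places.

τ = R × C = 8.0 × 27 mL/cmH2O = 8.0 × 0.027 L/cmH2O = 0.216 s.
Exhaled fraction f = 1 − e^(−t/τ) → t = −τ·ln(1 − f) = −0.216·ln(0.12) = 0.458 s.

0.46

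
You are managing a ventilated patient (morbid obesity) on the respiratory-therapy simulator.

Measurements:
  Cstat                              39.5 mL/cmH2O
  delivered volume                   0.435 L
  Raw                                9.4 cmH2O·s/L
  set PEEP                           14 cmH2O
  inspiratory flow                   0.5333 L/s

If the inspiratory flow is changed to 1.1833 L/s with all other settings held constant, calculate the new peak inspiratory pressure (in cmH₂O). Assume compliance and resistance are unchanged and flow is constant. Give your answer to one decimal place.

36.1

PIP = Vt/C + R·V̇ + PEEP (constant-flow equation of motion).
Only the resistive term changes: ΔPIP = R × ΔV̇ = 9.4 × (1.1833 − 0.5333) = 9.4 × 0.65 = 6.11 cmH2O.
Original PIP = 435/39.5 + 9.4×0.5333 + 14 = 30.026 cmH2O; new PIP = 30.026 + (6.11) = 36.136 cmH2O.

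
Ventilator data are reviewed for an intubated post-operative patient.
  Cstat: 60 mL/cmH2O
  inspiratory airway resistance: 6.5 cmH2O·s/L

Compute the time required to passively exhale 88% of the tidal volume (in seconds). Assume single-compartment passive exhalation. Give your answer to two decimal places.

0.83

τ = R × C = 6.5 × 60 mL/cmH2O = 6.5 × 0.060 L/cmH2O = 0.39 s.
Exhaled fraction f = 1 − e^(−t/τ) → t = −τ·ln(1 − f) = −0.39·ln(0.12) = 0.8269 s.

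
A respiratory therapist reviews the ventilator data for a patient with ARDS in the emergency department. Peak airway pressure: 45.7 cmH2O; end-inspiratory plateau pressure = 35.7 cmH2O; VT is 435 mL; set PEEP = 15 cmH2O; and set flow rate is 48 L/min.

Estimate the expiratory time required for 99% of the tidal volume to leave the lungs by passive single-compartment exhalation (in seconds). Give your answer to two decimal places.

Flow: 48 L/min ÷ 60 = 0.8 L/s.
R = (PIP − Pplat)/V̇ = (45.7 − 35.7) / 0.8 = 10.0/0.8 = 12.5 cmH2O·s/L.
C = Vt/(Pplat − PEEP) = 435.0 / (35.7 − 15) = 435.0/20.7 = 21.014 mL/cmH2O.
τ = R × C = 12.5 × 0.02101 L/cmH2O = 0.2626 s.
t = −τ·ln(1 − 0.99) = −0.2626·ln(0.01) = 1.209 s.

1.21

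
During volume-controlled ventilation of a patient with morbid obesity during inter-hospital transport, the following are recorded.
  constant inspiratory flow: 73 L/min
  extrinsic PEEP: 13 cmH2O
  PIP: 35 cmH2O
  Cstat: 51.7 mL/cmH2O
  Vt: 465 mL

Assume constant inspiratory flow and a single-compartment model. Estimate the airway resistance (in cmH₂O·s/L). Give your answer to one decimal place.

Flow: 73 L/min ÷ 60 = 1.2167 L/s.
Equation of motion (constant flow): PIP = Vt/C + R·V̇ + PEEP.
R·V̇ = PIP − Vt/C − PEEP = 35 − 465/51.7 − 13 = 35 − 8.994 − 13 = 13.006 cmH2O.
R = 13.006 / 1.2167 = 10.69 cmH2O·s/L.

10.7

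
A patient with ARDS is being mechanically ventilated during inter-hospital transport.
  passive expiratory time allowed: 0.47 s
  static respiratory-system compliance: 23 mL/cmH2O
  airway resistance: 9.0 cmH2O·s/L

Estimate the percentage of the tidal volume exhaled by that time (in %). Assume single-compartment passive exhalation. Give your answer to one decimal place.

τ = R × C = 9.0 × 23 mL/cmH2O = 9.0 × 0.023 L/cmH2O = 0.207 s.
Passive exhalation: V(t)/V₀ = e^(−t/τ) = e^(−0.47/0.207) = 0.1033.
Fraction exhaled = 1 − 0.1033 = 0.8967 → 89.67%.

89.7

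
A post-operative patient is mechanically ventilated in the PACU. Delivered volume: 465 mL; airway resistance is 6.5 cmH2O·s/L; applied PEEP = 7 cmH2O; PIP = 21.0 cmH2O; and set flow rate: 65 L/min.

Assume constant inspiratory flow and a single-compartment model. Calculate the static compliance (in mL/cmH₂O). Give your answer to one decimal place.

66.8

Flow: 65 L/min ÷ 60 = 1.0833 L/s.
Equation of motion (constant flow): PIP = Vt/C + R·V̇ + PEEP.
Vt/C = PIP − R·V̇ − PEEP = 21.0 − 6.5×1.0833 − 7 = 21.0 − 7.041 − 7 = 6.959 cmH2O.
C = Vt / 6.959 = 465 / 6.959 = 66.82 mL/cmH2O.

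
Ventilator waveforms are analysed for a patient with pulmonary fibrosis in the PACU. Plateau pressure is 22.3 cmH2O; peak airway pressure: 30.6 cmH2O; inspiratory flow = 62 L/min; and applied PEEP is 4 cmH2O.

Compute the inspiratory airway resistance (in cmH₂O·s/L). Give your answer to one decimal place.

Flow: 62 L/min ÷ 60 = 1.0333 L/s.
Raw = (PIP − Pplat) / flow = (30.6 − 22.3) / 1.0333 = 8.3 / 1.0333 = 8.033 cmH2O·s/L.

8.0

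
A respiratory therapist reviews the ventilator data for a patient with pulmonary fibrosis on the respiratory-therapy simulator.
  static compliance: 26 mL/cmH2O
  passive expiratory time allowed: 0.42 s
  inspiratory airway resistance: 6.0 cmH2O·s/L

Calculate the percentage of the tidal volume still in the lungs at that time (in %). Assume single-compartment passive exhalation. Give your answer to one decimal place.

6.8

τ = R × C = 6.0 × 26 mL/cmH2O = 6.0 × 0.026 L/cmH2O = 0.156 s.
Passive exhalation: V(t)/V₀ = e^(−t/τ) = e^(−0.42/0.156) = 0.06772.
Fraction remaining = 0.06772 → 6.772%.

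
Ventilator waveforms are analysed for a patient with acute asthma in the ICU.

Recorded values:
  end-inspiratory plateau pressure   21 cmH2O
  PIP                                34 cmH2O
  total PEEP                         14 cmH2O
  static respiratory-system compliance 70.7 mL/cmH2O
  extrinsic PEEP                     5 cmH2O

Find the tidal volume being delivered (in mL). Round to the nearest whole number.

495

End-expiratory occlusion gives total PEEP = 14 cmH2O (intrinsic PEEP = 14 − 5 = 9). Use total PEEP for the elastic gradient.
Vt = Cstat × (Pplat − PEEPtotal) = 70.7 × (21 − 14) = 70.7 × 7.0 = 494.9 mL.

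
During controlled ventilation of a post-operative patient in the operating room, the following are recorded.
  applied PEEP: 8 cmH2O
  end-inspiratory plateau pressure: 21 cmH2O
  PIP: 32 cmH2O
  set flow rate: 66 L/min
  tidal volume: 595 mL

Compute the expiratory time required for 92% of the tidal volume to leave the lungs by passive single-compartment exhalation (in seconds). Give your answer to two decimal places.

1.16

Flow: 66 L/min ÷ 60 = 1.1 L/s.
R = (PIP − Pplat)/V̇ = (32 − 21) / 1.1 = 11.0/1.1 = 10.0 cmH2O·s/L.
C = Vt/(Pplat − PEEP) = 595.0 / (21 − 8) = 595.0/13.0 = 45.769 mL/cmH2O.
τ = R × C = 10.0 × 0.04577 L/cmH2O = 0.4577 s.
t = −τ·ln(1 − 0.92) = −0.4577·ln(0.08) = 1.156 s.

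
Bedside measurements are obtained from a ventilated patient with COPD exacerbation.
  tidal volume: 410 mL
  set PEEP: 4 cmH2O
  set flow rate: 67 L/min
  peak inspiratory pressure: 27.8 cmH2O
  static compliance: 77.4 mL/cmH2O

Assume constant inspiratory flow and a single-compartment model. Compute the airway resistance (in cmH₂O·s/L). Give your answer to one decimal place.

16.6

Flow: 67 L/min ÷ 60 = 1.1167 L/s.
Equation of motion (constant flow): PIP = Vt/C + R·V̇ + PEEP.
R·V̇ = PIP − Vt/C − PEEP = 27.8 − 410/77.4 − 4 = 27.8 − 5.297 − 4 = 18.503 cmH2O.
R = 18.503 / 1.1167 = 16.569 cmH2O·s/L.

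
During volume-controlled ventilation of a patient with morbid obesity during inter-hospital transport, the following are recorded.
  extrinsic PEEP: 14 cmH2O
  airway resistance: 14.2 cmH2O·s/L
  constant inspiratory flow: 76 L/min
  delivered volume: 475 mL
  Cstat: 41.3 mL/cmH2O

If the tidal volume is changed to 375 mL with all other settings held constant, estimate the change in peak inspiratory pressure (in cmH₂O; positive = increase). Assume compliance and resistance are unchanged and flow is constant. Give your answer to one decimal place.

PIP = Vt/C + R·V̇ + PEEP (constant-flow equation of motion).
Only the elastic term changes: ΔPIP = ΔVt / C = (375 − 475) / 41.3 = -2.421 cmH2O.

-2.4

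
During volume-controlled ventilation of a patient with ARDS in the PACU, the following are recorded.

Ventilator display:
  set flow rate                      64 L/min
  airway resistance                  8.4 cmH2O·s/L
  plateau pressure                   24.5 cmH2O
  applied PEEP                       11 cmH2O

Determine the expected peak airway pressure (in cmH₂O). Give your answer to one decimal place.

33.5

Flow: 64 L/min ÷ 60 = 1.0667 L/s.
PIP = Pplat + Raw × flow = 24.5 + 8.4 × 1.0667 = 24.5 + 8.96 = 33.46 cmH2O.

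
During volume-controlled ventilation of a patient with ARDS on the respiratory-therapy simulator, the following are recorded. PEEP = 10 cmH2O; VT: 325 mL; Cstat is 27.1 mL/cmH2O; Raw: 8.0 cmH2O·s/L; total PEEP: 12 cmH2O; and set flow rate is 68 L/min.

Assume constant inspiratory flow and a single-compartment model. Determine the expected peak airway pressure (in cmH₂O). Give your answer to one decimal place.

33.1

Flow: 68 L/min ÷ 60 = 1.1333 L/s.
Total PEEP = 12 cmH2O (set 10 + intrinsic 2); this is the baseline alveolar pressure.
Equation of motion (constant flow): PIP = Vt/C + R·V̇ + PEEP.
PIP = 325/27.1 + 8.0×1.1333 + 12 = 11.993 + 9.066 + 12 = 33.059 cmH2O.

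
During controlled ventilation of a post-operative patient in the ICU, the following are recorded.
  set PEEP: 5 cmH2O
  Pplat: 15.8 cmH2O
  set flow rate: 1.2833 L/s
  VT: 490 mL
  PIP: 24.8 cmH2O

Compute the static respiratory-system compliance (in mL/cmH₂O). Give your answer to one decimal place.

45.4

Cstat = Vt / (Pplat − PEEP) = 490 / (15.8 − 5) = 490 / 10.8 = 45.37 mL/cmH2O.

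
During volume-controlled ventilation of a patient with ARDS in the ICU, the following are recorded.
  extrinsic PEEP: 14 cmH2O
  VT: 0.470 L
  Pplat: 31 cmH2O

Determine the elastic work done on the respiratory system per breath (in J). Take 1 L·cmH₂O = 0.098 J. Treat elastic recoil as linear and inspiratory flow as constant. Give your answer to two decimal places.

Elastic work ≈ ½ × (Pplat − PEEP) × Vt = 0.5 × (31 − 14) × 0.470 L = 0.5 × 17.0 × 0.470 = 3.995 L·cmH2O.
× 0.098 J/(L·cmH2O) → 0.3915 J.

0.39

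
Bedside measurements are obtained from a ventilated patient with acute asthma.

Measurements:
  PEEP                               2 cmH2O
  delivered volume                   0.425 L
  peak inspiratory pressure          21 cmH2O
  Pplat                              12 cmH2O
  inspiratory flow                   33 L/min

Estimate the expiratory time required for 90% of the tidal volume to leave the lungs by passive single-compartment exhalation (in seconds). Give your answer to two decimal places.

Flow: 33 L/min ÷ 60 = 0.55 L/s.
R = (PIP − Pplat)/V̇ = (21 − 12) / 0.55 = 9.0/0.55 = 16.364 cmH2O·s/L.
C = Vt/(Pplat − PEEP) = 425.0 / (12 − 2) = 425.0/10.0 = 42.5 mL/cmH2O.
τ = R × C = 16.364 × 0.0425 L/cmH2O = 0.6955 s.
t = −τ·ln(1 − 0.90) = −0.6955·ln(0.1) = 1.601 s.

1.60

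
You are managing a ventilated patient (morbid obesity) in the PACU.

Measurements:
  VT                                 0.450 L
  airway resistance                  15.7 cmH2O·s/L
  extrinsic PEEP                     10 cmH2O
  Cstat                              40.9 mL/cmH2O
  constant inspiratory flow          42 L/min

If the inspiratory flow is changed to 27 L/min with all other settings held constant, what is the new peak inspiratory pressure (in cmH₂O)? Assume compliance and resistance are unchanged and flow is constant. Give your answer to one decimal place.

28.1

Flow: 42 L/min ÷ 60 = 0.7 L/s.
New flow: 27 L/min ÷ 60 = 0.45 L/s.
PIP = Vt/C + R·V̇ + PEEP (constant-flow equation of motion).
Only the resistive term changes: ΔPIP = R × ΔV̇ = 15.7 × (0.45 − 0.7) = 15.7 × -0.25 = -3.925 cmH2O.
Original PIP = 450/40.9 + 15.7×0.7 + 10 = 31.992 cmH2O; new PIP = 31.992 + (-3.925) = 28.067 cmH2O.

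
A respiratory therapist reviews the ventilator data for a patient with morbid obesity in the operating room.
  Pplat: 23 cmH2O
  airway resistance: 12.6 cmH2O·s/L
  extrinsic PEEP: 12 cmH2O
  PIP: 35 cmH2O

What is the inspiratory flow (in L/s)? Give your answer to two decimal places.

0.95

flow = (PIP − Pplat) / Raw = 12.0 / 12.6 = 0.9524 L/s.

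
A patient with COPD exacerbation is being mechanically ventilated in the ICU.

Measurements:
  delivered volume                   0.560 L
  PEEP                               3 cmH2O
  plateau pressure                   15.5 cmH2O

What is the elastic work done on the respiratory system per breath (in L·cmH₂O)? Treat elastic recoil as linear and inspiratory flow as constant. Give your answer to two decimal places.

Elastic work ≈ ½ × (Pplat − PEEP) × Vt = 0.5 × (15.5 − 3) × 0.560 L = 0.5 × 12.5 × 0.560 = 3.5 L·cmH2O.

3.50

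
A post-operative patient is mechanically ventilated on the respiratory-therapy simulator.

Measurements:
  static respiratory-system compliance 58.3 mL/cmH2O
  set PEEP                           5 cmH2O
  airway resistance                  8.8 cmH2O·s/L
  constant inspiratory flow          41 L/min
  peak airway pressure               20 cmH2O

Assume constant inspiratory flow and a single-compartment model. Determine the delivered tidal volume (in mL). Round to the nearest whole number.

524

Flow: 41 L/min ÷ 60 = 0.6833 L/s.
Equation of motion (constant flow): PIP = Vt/C + R·V̇ + PEEP.
Vt/C = PIP − R·V̇ − PEEP = 20 − 6.013 − 5 = 8.987 cmH2O.
Vt = C × 8.987 = 58.3 × 8.987 = 523.94 mL.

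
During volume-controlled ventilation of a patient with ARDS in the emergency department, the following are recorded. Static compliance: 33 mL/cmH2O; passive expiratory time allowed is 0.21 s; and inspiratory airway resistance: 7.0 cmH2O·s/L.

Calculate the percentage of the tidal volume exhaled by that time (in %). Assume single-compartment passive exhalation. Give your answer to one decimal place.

τ = R × C = 7.0 × 33 mL/cmH2O = 7.0 × 0.033 L/cmH2O = 0.231 s.
Passive exhalation: V(t)/V₀ = e^(−t/τ) = e^(−0.21/0.231) = 0.4029.
Fraction exhaled = 1 − 0.4029 = 0.5971 → 59.71%.

59.7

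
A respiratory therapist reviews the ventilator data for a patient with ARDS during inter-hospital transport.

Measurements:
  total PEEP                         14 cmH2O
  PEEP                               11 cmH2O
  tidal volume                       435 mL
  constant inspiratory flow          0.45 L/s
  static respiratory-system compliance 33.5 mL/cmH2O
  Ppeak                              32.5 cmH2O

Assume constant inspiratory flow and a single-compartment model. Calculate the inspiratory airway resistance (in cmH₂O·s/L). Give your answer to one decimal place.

Total PEEP = 14 cmH2O (set 11 + intrinsic 3); this is the baseline alveolar pressure.
Equation of motion (constant flow): PIP = Vt/C + R·V̇ + PEEP.
R·V̇ = PIP − Vt/C − PEEP = 32.5 − 435/33.5 − 14 = 32.5 − 12.985 − 14 = 5.515 cmH2O.
R = 5.515 / 0.45 = 12.256 cmH2O·s/L.

12.3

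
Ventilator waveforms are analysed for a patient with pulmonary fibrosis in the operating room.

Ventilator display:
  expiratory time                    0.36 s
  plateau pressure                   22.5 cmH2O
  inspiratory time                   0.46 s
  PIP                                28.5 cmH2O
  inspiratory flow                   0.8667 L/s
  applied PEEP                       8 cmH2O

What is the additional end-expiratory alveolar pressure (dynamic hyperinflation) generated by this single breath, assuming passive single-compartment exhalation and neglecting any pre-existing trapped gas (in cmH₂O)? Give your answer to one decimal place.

2.2

Vt = flow × Ti = 0.8667 L/s × 0.46 s × 1000 mL/L = 398.68 mL.
R = (PIP − Pplat)/V̇ = (28.5 − 22.5) / 0.8667 = 6.0/0.8667 = 6.923 cmH2O·s/L.
C = Vt/(Pplat − PEEP) = 398.68 / (22.5 − 8) = 398.68/14.5 = 27.495 mL/cmH2O.
τ = R × C = 6.923 × 0.0275 L/cmH2O = 0.1904 s.
Fraction remaining = e^(−Te/τ) = e^(−0.36/0.1904) = 0.151; trapped volume = 398.68 × 0.151 = 60.201 mL.
Additional alveolar pressure from trapping ≈ V_trapped / C = 60.201 / 27.495 = 2.19 cmH2O.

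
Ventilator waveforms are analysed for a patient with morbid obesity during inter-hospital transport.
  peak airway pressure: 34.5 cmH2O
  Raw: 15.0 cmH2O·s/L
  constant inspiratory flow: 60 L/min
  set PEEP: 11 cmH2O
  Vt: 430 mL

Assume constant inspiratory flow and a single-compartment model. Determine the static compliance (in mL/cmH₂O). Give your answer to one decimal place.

Flow: 60 L/min ÷ 60 = 1 L/s.
Equation of motion (constant flow): PIP = Vt/C + R·V̇ + PEEP.
Vt/C = PIP − R·V̇ − PEEP = 34.5 − 15.0×1 − 11 = 34.5 − 15.0 − 11 = 8.5 cmH2O.
C = Vt / 8.5 = 430 / 8.5 = 50.588 mL/cmH2O.

50.6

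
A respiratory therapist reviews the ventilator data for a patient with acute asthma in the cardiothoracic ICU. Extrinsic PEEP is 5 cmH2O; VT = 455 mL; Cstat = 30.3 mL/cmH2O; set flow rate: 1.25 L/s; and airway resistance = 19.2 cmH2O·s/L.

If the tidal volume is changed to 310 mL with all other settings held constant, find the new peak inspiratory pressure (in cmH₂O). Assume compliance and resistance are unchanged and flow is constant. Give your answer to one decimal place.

PIP = Vt/C + R·V̇ + PEEP (constant-flow equation of motion).
Only the elastic term changes: ΔPIP = ΔVt / C = (310 − 455) / 30.3 = -4.785 cmH2O.
Original PIP = 455/30.3 + 19.2×1.25 + 5 = 44.017 cmH2O; new PIP = 44.017 + (-4.785) = 39.232 cmH2O.

39.2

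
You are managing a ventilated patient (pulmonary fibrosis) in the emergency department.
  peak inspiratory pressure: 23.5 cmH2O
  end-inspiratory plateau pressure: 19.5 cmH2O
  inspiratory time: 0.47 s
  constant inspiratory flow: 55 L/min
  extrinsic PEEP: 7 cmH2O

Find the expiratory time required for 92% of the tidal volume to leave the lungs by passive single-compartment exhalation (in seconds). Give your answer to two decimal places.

Flow: 55 L/min ÷ 60 = 0.9167 L/s.
Vt = flow × Ti = 0.9167 L/s × 0.47 s × 1000 mL/L = 430.85 mL.
R = (PIP − Pplat)/V̇ = (23.5 − 19.5) / 0.9167 = 4.0/0.9167 = 4.363 cmH2O·s/L.
C = Vt/(Pplat − PEEP) = 430.85 / (19.5 − 7) = 430.85/12.5 = 34.468 mL/cmH2O.
τ = R × C = 4.363 × 0.03447 L/cmH2O = 0.1504 s.
t = −τ·ln(1 − 0.92) = −0.1504·ln(0.08) = 0.3799 s.

0.38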